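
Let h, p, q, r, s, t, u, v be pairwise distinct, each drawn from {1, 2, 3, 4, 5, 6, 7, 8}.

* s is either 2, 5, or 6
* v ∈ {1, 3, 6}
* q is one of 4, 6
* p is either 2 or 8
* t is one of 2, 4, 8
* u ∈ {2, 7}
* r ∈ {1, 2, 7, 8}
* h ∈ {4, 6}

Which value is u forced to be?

7

Among the 8 variables, 3 fits only v (and all 8 values in {1, 2, 3, 4, 5, 6, 7, 8} must be used), so v = 3.
The 7 still-open variables together cover exactly {1, 2, 4, 5, 6, 7, 8} — 7 values for 7 variables — and 1 appears only in r's list, so r = 1.
The 6 still-open variables together cover exactly {2, 4, 5, 6, 7, 8} — 6 values for 6 variables — and 5 appears only in s's list, so s = 5.
The 5 still-open variables together cover exactly {2, 4, 6, 7, 8} — 5 values for 5 variables — and 7 appears only in u's list, so u = 7.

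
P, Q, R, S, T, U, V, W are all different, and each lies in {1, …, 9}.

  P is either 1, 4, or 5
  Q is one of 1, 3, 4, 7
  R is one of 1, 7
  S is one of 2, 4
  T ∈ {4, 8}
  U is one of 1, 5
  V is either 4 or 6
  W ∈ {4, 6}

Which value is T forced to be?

The 8 variables draw from only 8 values {1, 2, 3, 4, 5, 6, 7, 8}, so each is used; only S can be 2, hence S = 2.
The 7 still-open variables together cover exactly {1, 3, 4, 5, 6, 7, 8} — 7 values for 7 variables — and 3 appears only in Q's list, so Q = 3.
The 6 still-open variables together cover exactly {1, 4, 5, 6, 7, 8} — 6 values for 6 variables — and 7 appears only in R's list, so R = 7.
Among the 5 still-open variables, 8 fits only T (and all 5 values in {1, 4, 5, 6, 8} must be used), so T = 8.

8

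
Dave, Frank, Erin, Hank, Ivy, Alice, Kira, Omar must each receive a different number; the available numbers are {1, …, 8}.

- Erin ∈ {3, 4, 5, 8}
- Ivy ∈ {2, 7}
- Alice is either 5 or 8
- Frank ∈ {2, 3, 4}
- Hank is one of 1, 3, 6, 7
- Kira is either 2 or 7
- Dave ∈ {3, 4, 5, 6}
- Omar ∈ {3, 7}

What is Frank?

The 8 variables draw from only 8 values {1, 2, 3, 4, 5, 6, 7, 8}, so each is used; only Hank can be 1, hence Hank = 1.
The 7 still-open variables together cover exactly {2, 3, 4, 5, 6, 7, 8} — 7 values for 7 variables — and 6 appears only in Dave's list, so Dave = 6.
Ivy and Kira share exactly the 2 values {2, 7}; by pigeonhole those values go to them, so strike 2, 7 from Frank, Omar.
Omar's domain is down to {3}, so Omar = 3. Eliminate 3 elsewhere: Frank, Erin.
So Frank = 4.

4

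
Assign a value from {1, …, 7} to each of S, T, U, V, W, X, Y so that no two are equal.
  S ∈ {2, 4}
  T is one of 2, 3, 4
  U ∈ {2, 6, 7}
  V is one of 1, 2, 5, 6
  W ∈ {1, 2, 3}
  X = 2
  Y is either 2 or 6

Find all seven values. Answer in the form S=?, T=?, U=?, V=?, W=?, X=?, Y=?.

X must be 2 (only option left). Remove 2 from S, T, U, V, W, Y.
Y must be 6 (only option left). Eliminate 6 elsewhere: U, V.
S has just one choice, so S = 4. Remove 4 from T.
T must be 3 (only option left). Remove 3 from W.
U has just one choice, so U = 7.
W has just one choice, so W = 1. So V can't be 1.
V must be 5 (only option left).

S=4, T=3, U=7, V=5, W=1, X=2, Y=6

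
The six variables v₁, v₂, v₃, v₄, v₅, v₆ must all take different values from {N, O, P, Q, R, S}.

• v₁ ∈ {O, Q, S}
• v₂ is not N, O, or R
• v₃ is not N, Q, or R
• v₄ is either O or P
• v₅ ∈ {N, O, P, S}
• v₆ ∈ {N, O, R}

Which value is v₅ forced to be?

The 6 variables together cover exactly {N, O, P, Q, R, S} — 6 values for 6 variables — and R appears only in v₆'s list, so v₆ = R.
The 5 still-open variables together cover exactly {N, O, P, Q, S} — 5 values for 5 variables — and N appears only in v₅'s list, so v₅ = N.

N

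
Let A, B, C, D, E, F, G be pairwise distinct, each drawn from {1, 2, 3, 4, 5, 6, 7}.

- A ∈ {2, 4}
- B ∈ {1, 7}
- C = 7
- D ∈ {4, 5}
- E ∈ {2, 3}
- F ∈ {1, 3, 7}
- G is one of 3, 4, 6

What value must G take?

6

C has just one choice, so C = 7. Remove 7 from B, F.
B has just one choice, so B = 1. Remove 1 from F.
F's domain is down to {3}, so F = 3. Strike 3 from E, G.
That leaves E = 2. Eliminate 2 elsewhere: A.
A's domain is down to {4}, so A = 4. Remove 4 from D, G.
So G = 6.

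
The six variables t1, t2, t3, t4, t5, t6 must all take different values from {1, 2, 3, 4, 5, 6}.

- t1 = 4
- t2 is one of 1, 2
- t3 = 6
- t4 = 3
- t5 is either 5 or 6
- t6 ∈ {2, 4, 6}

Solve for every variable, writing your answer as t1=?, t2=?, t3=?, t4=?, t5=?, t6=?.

t1 must be 4 (only option left). Remove 4 from t6.
That leaves t3 = 6. Eliminate 6 elsewhere: t5, t6.
t4 must be 3 (only option left).
That leaves t5 = 5.
That leaves t6 = 2. Strike 2 from t2.
t2 has just one choice, so t2 = 1.

t1=4, t2=1, t3=6, t4=3, t5=5, t6=2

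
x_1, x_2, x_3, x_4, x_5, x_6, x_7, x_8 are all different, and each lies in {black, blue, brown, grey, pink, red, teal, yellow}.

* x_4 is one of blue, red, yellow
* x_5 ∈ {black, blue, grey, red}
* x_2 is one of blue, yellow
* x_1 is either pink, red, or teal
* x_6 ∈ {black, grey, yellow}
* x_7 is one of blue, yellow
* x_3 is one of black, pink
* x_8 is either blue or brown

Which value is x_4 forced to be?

red

Among the 8 variables, brown fits only x_8 (and all 8 values in {black, blue, brown, grey, pink, red, teal, yellow} must be used), so x_8 = brown.
The 7 still-open variables draw from only 7 values {black, blue, grey, pink, red, teal, yellow}, so each is used; only x_1 can be teal, hence x_1 = teal.
The 6 still-open variables draw from only 6 values {black, blue, grey, pink, red, yellow}, so each is used; only x_3 can be pink, hence x_3 = pink.
x_2 and x_7 between them cover only {blue, yellow} — a naked pair. Remove those values from x_4, x_5, x_6.
So x_4 = red.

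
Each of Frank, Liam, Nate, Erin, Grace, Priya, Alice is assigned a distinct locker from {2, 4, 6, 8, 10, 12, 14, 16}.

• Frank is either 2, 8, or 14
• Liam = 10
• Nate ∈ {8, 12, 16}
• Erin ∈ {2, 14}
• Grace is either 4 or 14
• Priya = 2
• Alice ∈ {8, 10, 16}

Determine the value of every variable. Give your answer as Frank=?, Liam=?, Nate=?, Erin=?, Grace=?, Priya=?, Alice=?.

Liam's domain is down to {10}, so Liam = 10. Remove 10 from Alice.
That leaves Priya = 2. So Frank, Erin can't be 2.
Erin has just one choice, so Erin = 14. Eliminate 14 elsewhere: Frank, Grace.
That leaves Grace = 4.
Frank must be 8 (only option left). So Nate, Alice can't be 8.
That leaves Alice = 16. Remove 16 from Nate.
Nate's domain is down to {12}, so Nate = 12.

Frank=8, Liam=10, Nate=12, Erin=14, Grace=4, Priya=2, Alice=16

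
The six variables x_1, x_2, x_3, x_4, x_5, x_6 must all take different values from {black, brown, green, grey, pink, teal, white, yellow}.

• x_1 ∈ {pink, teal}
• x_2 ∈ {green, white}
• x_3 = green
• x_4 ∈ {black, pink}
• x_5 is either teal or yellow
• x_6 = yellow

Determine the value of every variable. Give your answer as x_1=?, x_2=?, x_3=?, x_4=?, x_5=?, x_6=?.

x_3's domain is down to {green}, so x_3 = green. Remove green from x_2.
x_6 must be yellow (only option left). Eliminate yellow elsewhere: x_5.
x_2's domain is down to {white}, so x_2 = white.
x_5 has just one choice, so x_5 = teal. So x_1 can't be teal.
x_1 must be pink (only option left). Remove pink from x_4.
x_4 has just one choice, so x_4 = black.

x_1=pink, x_2=white, x_3=green, x_4=black, x_5=teal, x_6=yellow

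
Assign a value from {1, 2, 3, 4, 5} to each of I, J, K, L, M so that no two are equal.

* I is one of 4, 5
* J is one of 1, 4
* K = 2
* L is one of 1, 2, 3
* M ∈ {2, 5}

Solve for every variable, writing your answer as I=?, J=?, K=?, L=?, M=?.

I=4, J=1, K=2, L=3, M=5

K's domain is down to {2}, so K = 2. Remove 2 from L, M.
M must be 5 (only option left). So I can't be 5.
I has just one choice, so I = 4. Remove 4 from J.
J's domain is down to {1}, so J = 1. Strike 1 from L.
L has just one choice, so L = 3.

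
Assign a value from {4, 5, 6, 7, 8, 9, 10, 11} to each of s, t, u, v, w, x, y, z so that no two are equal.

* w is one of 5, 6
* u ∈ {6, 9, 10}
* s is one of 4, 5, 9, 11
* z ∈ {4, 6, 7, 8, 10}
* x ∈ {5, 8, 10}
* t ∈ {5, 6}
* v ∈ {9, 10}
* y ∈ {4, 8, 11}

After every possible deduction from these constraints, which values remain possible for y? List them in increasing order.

The 8 variables together cover exactly {4, 5, 6, 7, 8, 9, 10, 11} — 8 values for 8 variables — and 7 appears only in z's list, so z = 7.
t and w share exactly the 2 values {5, 6}; by pigeonhole those values go to them, so strike 5, 6 from s, u, x.
u and v between them cover only {9, 10} — a naked pair. Remove those values from s, x.
x's domain is down to {8}, so x = 8. Remove 8 from y.
No further eliminations apply; y can still be any of 4, 11.

4, 11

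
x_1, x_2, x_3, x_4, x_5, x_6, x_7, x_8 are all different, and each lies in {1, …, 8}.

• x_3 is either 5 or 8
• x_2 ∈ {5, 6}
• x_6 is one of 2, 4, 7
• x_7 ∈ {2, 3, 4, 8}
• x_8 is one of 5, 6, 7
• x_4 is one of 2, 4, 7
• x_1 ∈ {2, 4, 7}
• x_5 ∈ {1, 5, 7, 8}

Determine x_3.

The 8 variables draw from only 8 values {1, 2, 3, 4, 5, 6, 7, 8}, so each is used; only x_5 can be 1, hence x_5 = 1.
The 7 still-open variables together cover exactly {2, 3, 4, 5, 6, 7, 8} — 7 values for 7 variables — and 3 appears only in x_7's list, so x_7 = 3.
The 6 still-open variables draw from only 6 values {2, 4, 5, 6, 7, 8}, so each is used; only x_3 can be 8, hence x_3 = 8.

8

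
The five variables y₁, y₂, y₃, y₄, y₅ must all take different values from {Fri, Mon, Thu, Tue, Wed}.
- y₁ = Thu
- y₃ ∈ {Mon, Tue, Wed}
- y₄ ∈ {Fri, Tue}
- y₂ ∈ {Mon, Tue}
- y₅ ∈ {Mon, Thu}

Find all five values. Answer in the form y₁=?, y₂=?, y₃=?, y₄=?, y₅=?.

y₁'s domain is down to {Thu}, so y₁ = Thu. Remove Thu from y₅.
y₅ must be Mon (only option left). Eliminate Mon elsewhere: y₂, y₃.
y₂ has just one choice, so y₂ = Tue. Strike Tue from y₃, y₄.
y₃ has just one choice, so y₃ = Wed.
That leaves y₄ = Fri.

y₁=Thu, y₂=Tue, y₃=Wed, y₄=Fri, y₅=Mon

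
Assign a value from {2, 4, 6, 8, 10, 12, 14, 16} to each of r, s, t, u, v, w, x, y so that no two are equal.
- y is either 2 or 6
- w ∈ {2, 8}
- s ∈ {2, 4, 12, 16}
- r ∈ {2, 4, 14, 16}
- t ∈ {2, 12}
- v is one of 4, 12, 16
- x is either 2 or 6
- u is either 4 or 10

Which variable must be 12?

The 8 variables draw from only 8 values {2, 4, 6, 8, 10, 12, 14, 16}, so each is used; only w can be 8, hence w = 8.
The 7 still-open variables together cover exactly {2, 4, 6, 10, 12, 14, 16} — 7 values for 7 variables — and 10 appears only in u's list, so u = 10.
Among the 6 still-open variables, 14 fits only r (and all 6 values in {2, 4, 6, 12, 14, 16} must be used), so r = 14.
The 2 variables x and y are confined to {2, 6}, which locks those values in; drop them from s, t.
So 12 goes to t.

t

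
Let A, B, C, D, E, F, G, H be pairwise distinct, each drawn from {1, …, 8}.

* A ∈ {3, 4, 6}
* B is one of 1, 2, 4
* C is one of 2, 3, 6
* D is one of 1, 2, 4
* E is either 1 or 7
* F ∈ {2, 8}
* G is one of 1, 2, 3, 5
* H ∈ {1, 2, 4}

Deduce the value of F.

Among the 8 variables, 5 fits only G (and all 8 values in {1, 2, 3, 4, 5, 6, 7, 8} must be used), so G = 5.
The 7 still-open variables draw from only 7 values {1, 2, 3, 4, 6, 7, 8}, so each is used; only E can be 7, hence E = 7.
Among the 6 still-open variables, 8 fits only F (and all 6 values in {1, 2, 3, 4, 6, 8} must be used), so F = 8.

8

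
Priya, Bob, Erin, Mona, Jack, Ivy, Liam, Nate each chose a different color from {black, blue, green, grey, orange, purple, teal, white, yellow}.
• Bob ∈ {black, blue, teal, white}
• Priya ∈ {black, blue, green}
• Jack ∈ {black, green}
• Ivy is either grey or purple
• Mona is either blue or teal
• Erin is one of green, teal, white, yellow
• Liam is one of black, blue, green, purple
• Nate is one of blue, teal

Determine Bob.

white

The 8 variables together cover exactly {black, blue, green, grey, purple, teal, white, yellow} — 8 values for 8 variables — and grey appears only in Ivy's list, so Ivy = grey.
The 7 still-open variables together cover exactly {black, blue, green, purple, teal, white, yellow} — 7 values for 7 variables — and purple appears only in Liam's list, so Liam = purple.
The 6 still-open variables draw from only 6 values {black, blue, green, teal, white, yellow}, so each is used; only Erin can be yellow, hence Erin = yellow.
Among the 5 still-open variables, white fits only Bob (and all 5 values in {black, blue, green, teal, white} must be used), so Bob = white.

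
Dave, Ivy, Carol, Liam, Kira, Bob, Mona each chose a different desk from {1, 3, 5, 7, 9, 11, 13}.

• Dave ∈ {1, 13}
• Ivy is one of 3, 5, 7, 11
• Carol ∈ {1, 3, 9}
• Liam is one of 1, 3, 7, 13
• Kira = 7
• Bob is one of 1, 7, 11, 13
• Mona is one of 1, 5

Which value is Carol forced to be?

9

Kira must be 7 (only option left). So Ivy, Liam, Bob can't be 7.
The 6 still-open variables together cover exactly {1, 3, 5, 9, 11, 13} — 6 values for 6 variables — and 9 appears only in Carol's list, so Carol = 9.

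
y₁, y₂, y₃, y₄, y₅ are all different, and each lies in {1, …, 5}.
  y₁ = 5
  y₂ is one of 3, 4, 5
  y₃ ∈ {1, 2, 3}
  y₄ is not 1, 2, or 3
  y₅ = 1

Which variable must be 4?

y₄

y₁'s domain is down to {5}, so y₁ = 5. Remove 5 from y₂, y₄.
So 4 goes to y₄.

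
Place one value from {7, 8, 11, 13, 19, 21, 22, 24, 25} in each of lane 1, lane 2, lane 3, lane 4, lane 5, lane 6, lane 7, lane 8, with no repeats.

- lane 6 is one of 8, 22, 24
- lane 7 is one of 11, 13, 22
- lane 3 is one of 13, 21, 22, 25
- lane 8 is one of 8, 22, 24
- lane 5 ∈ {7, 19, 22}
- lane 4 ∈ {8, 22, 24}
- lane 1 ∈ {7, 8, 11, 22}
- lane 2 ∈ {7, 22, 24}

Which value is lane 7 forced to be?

lane 4, lane 6, lane 8 between them cover only {8, 22, 24} — a naked triple. Remove those values from lane 1, lane 2, lane 3, lane 5, lane 7.
lane 2 has just one choice, so lane 2 = 7. Strike 7 from lane 1, lane 5.
That leaves lane 5 = 19.
lane 1's domain is down to {11}, so lane 1 = 11. Strike 11 from lane 7.
So lane 7 = 13.

13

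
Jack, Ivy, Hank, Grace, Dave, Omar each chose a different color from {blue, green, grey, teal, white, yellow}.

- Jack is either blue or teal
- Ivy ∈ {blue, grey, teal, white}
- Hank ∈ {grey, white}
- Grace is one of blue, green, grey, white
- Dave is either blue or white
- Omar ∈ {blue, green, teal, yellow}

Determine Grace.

The 6 variables together cover exactly {blue, green, grey, teal, white, yellow} — 6 values for 6 variables — and yellow appears only in Omar's list, so Omar = yellow.
The 5 still-open variables together cover exactly {blue, green, grey, teal, white} — 5 values for 5 variables — and green appears only in Grace's list, so Grace = green.

green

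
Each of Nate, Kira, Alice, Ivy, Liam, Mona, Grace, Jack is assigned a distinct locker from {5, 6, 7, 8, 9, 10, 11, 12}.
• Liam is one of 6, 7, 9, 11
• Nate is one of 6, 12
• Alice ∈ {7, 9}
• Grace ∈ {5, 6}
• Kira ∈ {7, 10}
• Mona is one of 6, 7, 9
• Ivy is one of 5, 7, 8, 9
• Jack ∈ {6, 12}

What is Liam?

The 8 variables draw from only 8 values {5, 6, 7, 8, 9, 10, 11, 12}, so each is used; only Ivy can be 8, hence Ivy = 8.
The 7 still-open variables draw from only 7 values {5, 6, 7, 9, 10, 11, 12}, so each is used; only Grace can be 5, hence Grace = 5.
The 6 still-open variables draw from only 6 values {6, 7, 9, 10, 11, 12}, so each is used; only Kira can be 10, hence Kira = 10.
The 5 still-open variables together cover exactly {6, 7, 9, 11, 12} — 5 values for 5 variables — and 11 appears only in Liam's list, so Liam = 11.

11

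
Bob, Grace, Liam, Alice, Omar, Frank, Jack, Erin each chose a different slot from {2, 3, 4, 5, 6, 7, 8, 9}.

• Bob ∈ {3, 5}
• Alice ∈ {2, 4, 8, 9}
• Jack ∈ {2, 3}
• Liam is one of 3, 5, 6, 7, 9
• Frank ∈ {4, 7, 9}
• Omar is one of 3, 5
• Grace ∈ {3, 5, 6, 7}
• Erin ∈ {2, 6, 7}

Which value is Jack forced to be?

Among the 8 variables, 8 fits only Alice (and all 8 values in {2, 3, 4, 5, 6, 7, 8, 9} must be used), so Alice = 8.
The 7 still-open variables together cover exactly {2, 3, 4, 5, 6, 7, 9} — 7 values for 7 variables — and 4 appears only in Frank's list, so Frank = 4.
Among the 6 still-open variables, 9 fits only Liam (and all 6 values in {2, 3, 5, 6, 7, 9} must be used), so Liam = 9.
Bob and Omar between them cover only {3, 5} — a naked pair. Remove those values from Grace, Jack.
So Jack = 2.

2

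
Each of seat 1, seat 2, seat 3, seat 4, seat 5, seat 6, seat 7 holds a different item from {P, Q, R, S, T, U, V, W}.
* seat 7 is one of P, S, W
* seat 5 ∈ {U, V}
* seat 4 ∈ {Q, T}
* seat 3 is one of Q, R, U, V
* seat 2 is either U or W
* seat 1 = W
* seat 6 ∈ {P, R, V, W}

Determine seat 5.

V

seat 1's domain is down to {W}, so seat 1 = W. So seat 2, seat 6, seat 7 can't be W.
That leaves seat 2 = U. So seat 3, seat 5 can't be U.
So seat 5 = V.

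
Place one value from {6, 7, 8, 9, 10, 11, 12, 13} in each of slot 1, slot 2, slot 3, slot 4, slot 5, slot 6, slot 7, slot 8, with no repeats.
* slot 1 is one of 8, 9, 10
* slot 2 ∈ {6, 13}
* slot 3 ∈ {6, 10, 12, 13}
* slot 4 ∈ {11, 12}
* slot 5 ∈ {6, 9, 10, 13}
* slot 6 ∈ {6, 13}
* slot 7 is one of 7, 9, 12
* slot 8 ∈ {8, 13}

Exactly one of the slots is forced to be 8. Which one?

slot 8

The 8 variables together cover exactly {6, 7, 8, 9, 10, 11, 12, 13} — 8 values for 8 variables — and 7 appears only in slot 7's list, so slot 7 = 7.
The 7 still-open variables together cover exactly {6, 8, 9, 10, 11, 12, 13} — 7 values for 7 variables — and 11 appears only in slot 4's list, so slot 4 = 11.
The 6 still-open variables draw from only 6 values {6, 8, 9, 10, 12, 13}, so each is used; only slot 3 can be 12, hence slot 3 = 12.
slot 2 and slot 6 between them cover only {6, 13} — a naked pair. Remove those values from slot 5, slot 8.
So 8 goes to slot 8.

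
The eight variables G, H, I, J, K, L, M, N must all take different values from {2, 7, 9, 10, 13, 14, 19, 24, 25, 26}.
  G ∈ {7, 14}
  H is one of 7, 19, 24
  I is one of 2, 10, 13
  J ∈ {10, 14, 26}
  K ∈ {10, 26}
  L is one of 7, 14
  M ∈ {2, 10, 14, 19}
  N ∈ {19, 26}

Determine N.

19

The 8 variables together cover exactly {2, 7, 10, 13, 14, 19, 24, 26} — 8 values for 8 variables — and 13 appears only in I's list, so I = 13.
The 7 still-open variables draw from only 7 values {2, 7, 10, 14, 19, 24, 26}, so each is used; only M can be 2, hence M = 2.
The 6 still-open variables together cover exactly {7, 10, 14, 19, 24, 26} — 6 values for 6 variables — and 24 appears only in H's list, so H = 24.
The 5 still-open variables draw from only 5 values {7, 10, 14, 19, 26}, so each is used; only N can be 19, hence N = 19.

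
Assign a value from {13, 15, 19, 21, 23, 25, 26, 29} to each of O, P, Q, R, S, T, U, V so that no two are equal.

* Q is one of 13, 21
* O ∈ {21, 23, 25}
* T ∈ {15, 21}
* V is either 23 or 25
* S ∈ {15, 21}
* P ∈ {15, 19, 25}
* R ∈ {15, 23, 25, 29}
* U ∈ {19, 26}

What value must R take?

29

Among the 8 variables, 13 fits only Q (and all 8 values in {13, 15, 19, 21, 23, 25, 26, 29} must be used), so Q = 13.
The 7 still-open variables together cover exactly {15, 19, 21, 23, 25, 26, 29} — 7 values for 7 variables — and 26 appears only in U's list, so U = 26.
The 6 still-open variables draw from only 6 values {15, 19, 21, 23, 25, 29}, so each is used; only P can be 19, hence P = 19.
The 5 still-open variables together cover exactly {15, 21, 23, 25, 29} — 5 values for 5 variables — and 29 appears only in R's list, so R = 29.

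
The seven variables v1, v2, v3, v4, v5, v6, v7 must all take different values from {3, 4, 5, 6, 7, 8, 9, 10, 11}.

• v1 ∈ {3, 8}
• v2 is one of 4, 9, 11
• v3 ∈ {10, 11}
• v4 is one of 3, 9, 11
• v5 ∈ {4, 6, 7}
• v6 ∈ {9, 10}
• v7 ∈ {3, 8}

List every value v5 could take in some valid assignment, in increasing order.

6, 7

v1 and v7 share exactly the 2 values {3, 8}; by pigeonhole those values go to them, so strike 3, 8 from v4.
The 3 variables v3, v4, v6 are confined to {9, 10, 11}, which locks those values in; drop them from v2.
v2 has just one choice, so v2 = 4. Remove 4 from v5.
No further eliminations apply; v5 can still be any of 6, 7.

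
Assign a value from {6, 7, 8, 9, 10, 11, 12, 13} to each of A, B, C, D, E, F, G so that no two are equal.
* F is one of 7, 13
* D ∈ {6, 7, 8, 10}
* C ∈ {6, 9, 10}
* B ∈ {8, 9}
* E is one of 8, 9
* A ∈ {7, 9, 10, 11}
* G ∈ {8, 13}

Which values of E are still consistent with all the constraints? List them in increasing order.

The 7 variables draw from only 7 values {6, 7, 8, 9, 10, 11, 13}, so each is used; only A can be 11, hence A = 11.
B and E between them cover only {8, 9} — a naked pair. Remove those values from C, D, G.
G has just one choice, so G = 13. So F can't be 13.
That leaves F = 7. So D can't be 7.
No further eliminations apply; E can still be any of 8, 9.

8, 9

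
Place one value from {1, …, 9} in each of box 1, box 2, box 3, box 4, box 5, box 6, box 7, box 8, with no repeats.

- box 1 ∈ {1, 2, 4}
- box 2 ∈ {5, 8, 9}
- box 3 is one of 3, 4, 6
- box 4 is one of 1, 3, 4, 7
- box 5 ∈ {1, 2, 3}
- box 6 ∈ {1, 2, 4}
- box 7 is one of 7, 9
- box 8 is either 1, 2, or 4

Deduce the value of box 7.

box 1, box 6, box 8 share exactly the 3 values {1, 2, 4}; by pigeonhole those values go to them, so strike 1, 2, 4 from box 3, box 4, box 5.
box 5 must be 3 (only option left). So box 3, box 4 can't be 3.
That leaves box 3 = 6.
box 4's domain is down to {7}, so box 4 = 7. Eliminate 7 elsewhere: box 7.
So box 7 = 9.

9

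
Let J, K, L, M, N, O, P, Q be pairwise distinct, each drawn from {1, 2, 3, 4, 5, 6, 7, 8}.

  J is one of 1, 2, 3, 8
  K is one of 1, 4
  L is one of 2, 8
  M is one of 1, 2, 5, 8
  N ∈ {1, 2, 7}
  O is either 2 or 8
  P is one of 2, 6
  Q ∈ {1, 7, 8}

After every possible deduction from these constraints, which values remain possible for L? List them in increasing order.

2, 8

Among the 8 variables, 3 fits only J (and all 8 values in {1, 2, 3, 4, 5, 6, 7, 8} must be used), so J = 3.
The 7 still-open variables draw from only 7 values {1, 2, 4, 5, 6, 7, 8}, so each is used; only K can be 4, hence K = 4.
The 6 still-open variables draw from only 6 values {1, 2, 5, 6, 7, 8}, so each is used; only M can be 5, hence M = 5.
The 5 still-open variables draw from only 5 values {1, 2, 6, 7, 8}, so each is used; only P can be 6, hence P = 6.
L and O share exactly the 2 values {2, 8}; by pigeonhole those values go to them, so strike 2, 8 from N, Q.
No further eliminations apply; L can still be any of 2, 8.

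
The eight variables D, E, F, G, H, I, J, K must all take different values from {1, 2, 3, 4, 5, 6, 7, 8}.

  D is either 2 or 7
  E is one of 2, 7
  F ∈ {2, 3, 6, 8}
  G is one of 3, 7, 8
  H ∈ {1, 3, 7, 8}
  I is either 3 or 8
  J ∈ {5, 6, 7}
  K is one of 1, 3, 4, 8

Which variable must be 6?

Among the 8 variables, 4 fits only K (and all 8 values in {1, 2, 3, 4, 5, 6, 7, 8} must be used), so K = 4.
The 7 still-open variables draw from only 7 values {1, 2, 3, 5, 6, 7, 8}, so each is used; only H can be 1, hence H = 1.
The 6 still-open variables draw from only 6 values {2, 3, 5, 6, 7, 8}, so each is used; only J can be 5, hence J = 5.
The 5 still-open variables together cover exactly {2, 3, 6, 7, 8} — 5 values for 5 variables — and 6 appears only in F's list, so F = 6.

F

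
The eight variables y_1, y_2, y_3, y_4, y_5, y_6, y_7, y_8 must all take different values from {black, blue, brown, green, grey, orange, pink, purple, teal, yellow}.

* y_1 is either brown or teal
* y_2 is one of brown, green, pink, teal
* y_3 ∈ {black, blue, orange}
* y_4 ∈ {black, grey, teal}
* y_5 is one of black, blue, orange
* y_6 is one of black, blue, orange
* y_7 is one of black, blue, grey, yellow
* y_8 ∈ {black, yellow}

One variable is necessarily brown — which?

The 3 variables y_3, y_5, y_6 are confined to {black, blue, orange}, which locks those values in; drop them from y_4, y_7, y_8.
y_8's domain is down to {yellow}, so y_8 = yellow. Eliminate yellow elsewhere: y_7.
y_7 must be grey (only option left). Strike grey from y_4.
y_4's domain is down to {teal}, so y_4 = teal. Remove teal from y_1, y_2.
So brown goes to y_1.

y_1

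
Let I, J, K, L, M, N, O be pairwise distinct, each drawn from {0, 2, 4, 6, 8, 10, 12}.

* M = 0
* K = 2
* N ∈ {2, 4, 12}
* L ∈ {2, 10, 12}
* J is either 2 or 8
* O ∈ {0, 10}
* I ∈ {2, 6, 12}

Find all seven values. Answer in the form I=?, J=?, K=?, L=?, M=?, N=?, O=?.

I=6, J=8, K=2, L=12, M=0, N=4, O=10

K has just one choice, so K = 2. Eliminate 2 elsewhere: I, J, L, N.
M has just one choice, so M = 0. Remove 0 from O.
O must be 10 (only option left). Strike 10 from L.
That leaves J = 8.
That leaves L = 12. Remove 12 from I, N.
That leaves N = 4.
I has just one choice, so I = 6.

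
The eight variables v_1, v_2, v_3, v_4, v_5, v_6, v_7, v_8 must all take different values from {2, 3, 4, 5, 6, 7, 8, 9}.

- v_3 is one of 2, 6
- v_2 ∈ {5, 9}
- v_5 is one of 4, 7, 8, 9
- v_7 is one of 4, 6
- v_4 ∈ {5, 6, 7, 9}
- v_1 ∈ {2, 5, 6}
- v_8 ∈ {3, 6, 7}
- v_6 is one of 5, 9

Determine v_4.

The 8 variables together cover exactly {2, 3, 4, 5, 6, 7, 8, 9} — 8 values for 8 variables — and 3 appears only in v_8's list, so v_8 = 3.
Among the 7 still-open variables, 8 fits only v_5 (and all 7 values in {2, 4, 5, 6, 7, 8, 9} must be used), so v_5 = 8.
The 6 still-open variables draw from only 6 values {2, 4, 5, 6, 7, 9}, so each is used; only v_7 can be 4, hence v_7 = 4.
The 5 still-open variables together cover exactly {2, 5, 6, 7, 9} — 5 values for 5 variables — and 7 appears only in v_4's list, so v_4 = 7.

7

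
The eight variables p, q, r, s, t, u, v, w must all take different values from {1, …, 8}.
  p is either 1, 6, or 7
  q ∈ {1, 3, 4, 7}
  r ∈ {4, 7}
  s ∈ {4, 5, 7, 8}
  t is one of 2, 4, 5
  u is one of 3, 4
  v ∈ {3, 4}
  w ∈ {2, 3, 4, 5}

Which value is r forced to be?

7

Among the 8 variables, 6 fits only p (and all 8 values in {1, 2, 3, 4, 5, 6, 7, 8} must be used), so p = 6.
The 7 still-open variables together cover exactly {1, 2, 3, 4, 5, 7, 8} — 7 values for 7 variables — and 1 appears only in q's list, so q = 1.
Among the 6 still-open variables, 8 fits only s (and all 6 values in {2, 3, 4, 5, 7, 8} must be used), so s = 8.
The 5 still-open variables together cover exactly {2, 3, 4, 5, 7} — 5 values for 5 variables — and 7 appears only in r's list, so r = 7.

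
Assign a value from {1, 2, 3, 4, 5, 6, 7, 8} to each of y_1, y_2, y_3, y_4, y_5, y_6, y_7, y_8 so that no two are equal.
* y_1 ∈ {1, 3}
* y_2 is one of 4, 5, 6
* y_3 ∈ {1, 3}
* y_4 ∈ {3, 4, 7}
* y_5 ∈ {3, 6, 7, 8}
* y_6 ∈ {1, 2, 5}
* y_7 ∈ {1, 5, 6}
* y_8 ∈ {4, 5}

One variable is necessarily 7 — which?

The 8 variables together cover exactly {1, 2, 3, 4, 5, 6, 7, 8} — 8 values for 8 variables — and 2 appears only in y_6's list, so y_6 = 2.
The 7 still-open variables together cover exactly {1, 3, 4, 5, 6, 7, 8} — 7 values for 7 variables — and 8 appears only in y_5's list, so y_5 = 8.
Among the 6 still-open variables, 7 fits only y_4 (and all 6 values in {1, 3, 4, 5, 6, 7} must be used), so y_4 = 7.

y_4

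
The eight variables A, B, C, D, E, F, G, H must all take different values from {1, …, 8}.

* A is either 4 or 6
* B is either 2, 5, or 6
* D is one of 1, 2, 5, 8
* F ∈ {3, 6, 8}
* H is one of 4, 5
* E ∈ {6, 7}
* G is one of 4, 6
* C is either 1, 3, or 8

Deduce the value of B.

2

The 8 variables draw from only 8 values {1, 2, 3, 4, 5, 6, 7, 8}, so each is used; only E can be 7, hence E = 7.
A and G between them cover only {4, 6} — a naked pair. Remove those values from B, F, H.
H must be 5 (only option left). So B, D can't be 5.
So B = 2.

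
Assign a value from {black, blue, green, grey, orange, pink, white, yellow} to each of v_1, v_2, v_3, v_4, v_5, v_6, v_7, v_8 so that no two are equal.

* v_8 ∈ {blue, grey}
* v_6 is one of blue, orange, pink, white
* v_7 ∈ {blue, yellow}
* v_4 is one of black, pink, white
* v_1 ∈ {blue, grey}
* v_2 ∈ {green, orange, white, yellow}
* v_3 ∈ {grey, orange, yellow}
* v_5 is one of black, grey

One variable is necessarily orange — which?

v_3

The 8 variables together cover exactly {black, blue, green, grey, orange, pink, white, yellow} — 8 values for 8 variables — and green appears only in v_2's list, so v_2 = green.
v_1 and v_8 share exactly the 2 values {blue, grey}; by pigeonhole those values go to them, so strike blue, grey from v_3, v_5, v_6, v_7.
v_5 must be black (only option left). Remove black from v_4.
v_7 has just one choice, so v_7 = yellow. Eliminate yellow elsewhere: v_3.
So orange goes to v_3.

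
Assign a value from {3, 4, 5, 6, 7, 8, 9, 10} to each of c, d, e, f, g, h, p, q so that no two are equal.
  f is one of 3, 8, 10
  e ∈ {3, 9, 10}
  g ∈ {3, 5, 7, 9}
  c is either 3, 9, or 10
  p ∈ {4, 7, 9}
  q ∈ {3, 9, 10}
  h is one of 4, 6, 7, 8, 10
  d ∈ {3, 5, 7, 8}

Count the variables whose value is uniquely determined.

Among the 8 variables, 6 fits only h (and all 8 values in {3, 4, 5, 6, 7, 8, 9, 10} must be used), so h = 6.
The 7 still-open variables together cover exactly {3, 4, 5, 7, 8, 9, 10} — 7 values for 7 variables — and 4 appears only in p's list, so p = 4.
The 3 variables c, e, q are confined to {3, 9, 10}, which locks those values in; drop them from d, f, g.
f has just one choice, so f = 8. Remove 8 from d.
Determined: f=8, h=6, p=4. The other variables each still have more than one consistent value. That makes 3.

3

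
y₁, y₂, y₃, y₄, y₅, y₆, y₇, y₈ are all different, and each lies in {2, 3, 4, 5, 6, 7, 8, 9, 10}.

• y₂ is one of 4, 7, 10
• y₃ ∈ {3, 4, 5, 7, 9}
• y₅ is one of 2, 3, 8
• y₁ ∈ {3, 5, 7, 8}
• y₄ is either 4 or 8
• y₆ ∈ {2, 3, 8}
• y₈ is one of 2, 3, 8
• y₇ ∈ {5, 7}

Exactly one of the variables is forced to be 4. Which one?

y₄

The 8 variables draw from only 8 values {2, 3, 4, 5, 7, 8, 9, 10}, so each is used; only y₃ can be 9, hence y₃ = 9.
The 7 still-open variables together cover exactly {2, 3, 4, 5, 7, 8, 10} — 7 values for 7 variables — and 10 appears only in y₂'s list, so y₂ = 10.
The 6 still-open variables together cover exactly {2, 3, 4, 5, 7, 8} — 6 values for 6 variables — and 4 appears only in y₄'s list, so y₄ = 4.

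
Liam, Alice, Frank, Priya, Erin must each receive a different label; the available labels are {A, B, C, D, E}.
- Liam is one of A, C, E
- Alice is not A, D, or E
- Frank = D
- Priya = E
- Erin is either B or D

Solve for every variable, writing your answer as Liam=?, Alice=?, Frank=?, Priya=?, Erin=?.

Frank's domain is down to {D}, so Frank = D. Remove D from Erin.
That leaves Priya = E. Strike E from Liam.
That leaves Erin = B. So Alice can't be B.
Alice has just one choice, so Alice = C. Strike C from Liam.
Liam has just one choice, so Liam = A.

Liam=A, Alice=C, Frank=D, Priya=E, Erin=B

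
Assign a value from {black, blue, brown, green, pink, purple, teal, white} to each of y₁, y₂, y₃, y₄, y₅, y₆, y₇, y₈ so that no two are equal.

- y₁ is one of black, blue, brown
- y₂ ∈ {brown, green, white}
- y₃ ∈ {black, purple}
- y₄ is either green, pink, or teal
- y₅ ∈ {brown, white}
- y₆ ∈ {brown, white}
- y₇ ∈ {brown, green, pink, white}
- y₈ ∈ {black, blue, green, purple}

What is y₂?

The 8 variables together cover exactly {black, blue, brown, green, pink, purple, teal, white} — 8 values for 8 variables — and teal appears only in y₄'s list, so y₄ = teal.
The 7 still-open variables together cover exactly {black, blue, brown, green, pink, purple, white} — 7 values for 7 variables — and pink appears only in y₇'s list, so y₇ = pink.
The 2 variables y₅ and y₆ are confined to {brown, white}, which locks those values in; drop them from y₁, y₂.
So y₂ = green.

green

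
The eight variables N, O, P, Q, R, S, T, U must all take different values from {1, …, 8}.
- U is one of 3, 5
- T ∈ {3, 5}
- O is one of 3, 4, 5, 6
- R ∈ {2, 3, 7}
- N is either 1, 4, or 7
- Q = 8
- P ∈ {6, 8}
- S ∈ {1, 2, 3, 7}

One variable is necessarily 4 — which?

O

Q must be 8 (only option left). Remove 8 from P.
P's domain is down to {6}, so P = 6. Remove 6 from O.
The 2 variables T and U are confined to {3, 5}, which locks those values in; drop them from O, R, S.
So 4 goes to O.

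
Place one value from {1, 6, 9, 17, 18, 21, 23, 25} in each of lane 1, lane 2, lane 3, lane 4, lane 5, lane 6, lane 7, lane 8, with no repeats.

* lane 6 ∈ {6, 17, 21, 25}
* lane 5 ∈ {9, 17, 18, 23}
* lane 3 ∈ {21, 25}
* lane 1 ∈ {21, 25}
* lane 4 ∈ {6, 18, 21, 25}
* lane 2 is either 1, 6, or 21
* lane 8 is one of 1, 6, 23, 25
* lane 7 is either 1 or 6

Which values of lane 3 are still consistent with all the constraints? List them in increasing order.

The 8 variables together cover exactly {1, 6, 9, 17, 18, 21, 23, 25} — 8 values for 8 variables — and 9 appears only in lane 5's list, so lane 5 = 9.
Among the 7 still-open variables, 17 fits only lane 6 (and all 7 values in {1, 6, 17, 18, 21, 23, 25} must be used), so lane 6 = 17.
The 6 still-open variables together cover exactly {1, 6, 18, 21, 23, 25} — 6 values for 6 variables — and 18 appears only in lane 4's list, so lane 4 = 18.
The 5 still-open variables together cover exactly {1, 6, 21, 23, 25} — 5 values for 5 variables — and 23 appears only in lane 8's list, so lane 8 = 23.
lane 1 and lane 3 between them cover only {21, 25} — a naked pair. Remove those values from lane 2.
No further eliminations apply; lane 3 can still be any of 21, 25.

21, 25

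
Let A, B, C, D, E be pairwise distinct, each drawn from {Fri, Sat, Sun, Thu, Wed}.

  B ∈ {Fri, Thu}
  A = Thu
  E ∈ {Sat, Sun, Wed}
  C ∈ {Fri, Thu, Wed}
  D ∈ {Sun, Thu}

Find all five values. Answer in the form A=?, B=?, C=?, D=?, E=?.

A=Thu, B=Fri, C=Wed, D=Sun, E=Sat

A's domain is down to {Thu}, so A = Thu. Remove Thu from B, C, D.
That leaves B = Fri. Remove Fri from C.
C has just one choice, so C = Wed. Strike Wed from E.
D's domain is down to {Sun}, so D = Sun. Strike Sun from E.
E's domain is down to {Sat}, so E = Sat.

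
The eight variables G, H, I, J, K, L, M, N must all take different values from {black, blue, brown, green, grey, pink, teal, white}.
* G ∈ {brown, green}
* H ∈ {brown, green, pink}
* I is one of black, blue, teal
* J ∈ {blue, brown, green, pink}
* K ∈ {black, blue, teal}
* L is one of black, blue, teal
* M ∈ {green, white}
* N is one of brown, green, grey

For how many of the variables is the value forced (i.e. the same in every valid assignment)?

Among the 8 variables, grey fits only N (and all 8 values in {black, blue, brown, green, grey, pink, teal, white} must be used), so N = grey.
The 7 still-open variables together cover exactly {black, blue, brown, green, pink, teal, white} — 7 values for 7 variables — and white appears only in M's list, so M = white.
I, K, L between them cover only {black, blue, teal} — a naked triple. Remove those values from J.
Determined: M=white, N=grey. The other variables each still have more than one consistent value. That makes 2.

2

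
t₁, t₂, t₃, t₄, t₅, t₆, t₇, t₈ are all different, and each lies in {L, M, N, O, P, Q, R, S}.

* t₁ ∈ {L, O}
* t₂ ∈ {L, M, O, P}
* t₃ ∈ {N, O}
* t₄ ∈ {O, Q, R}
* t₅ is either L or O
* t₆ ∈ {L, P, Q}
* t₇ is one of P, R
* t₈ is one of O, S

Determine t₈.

S

The 8 variables together cover exactly {L, M, N, O, P, Q, R, S} — 8 values for 8 variables — and M appears only in t₂'s list, so t₂ = M.
The 7 still-open variables draw from only 7 values {L, N, O, P, Q, R, S}, so each is used; only t₃ can be N, hence t₃ = N.
The 6 still-open variables draw from only 6 values {L, O, P, Q, R, S}, so each is used; only t₈ can be S, hence t₈ = S.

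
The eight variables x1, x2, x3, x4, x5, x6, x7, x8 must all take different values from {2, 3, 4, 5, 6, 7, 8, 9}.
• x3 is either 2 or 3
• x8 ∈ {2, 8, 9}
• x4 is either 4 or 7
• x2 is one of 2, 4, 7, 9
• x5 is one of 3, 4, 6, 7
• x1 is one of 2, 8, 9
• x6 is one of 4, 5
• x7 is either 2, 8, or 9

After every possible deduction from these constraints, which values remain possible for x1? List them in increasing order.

Among the 8 variables, 5 fits only x6 (and all 8 values in {2, 3, 4, 5, 6, 7, 8, 9} must be used), so x6 = 5.
Among the 7 still-open variables, 6 fits only x5 (and all 7 values in {2, 3, 4, 6, 7, 8, 9} must be used), so x5 = 6.
The 6 still-open variables draw from only 6 values {2, 3, 4, 7, 8, 9}, so each is used; only x3 can be 3, hence x3 = 3.
x1, x7, x8 share exactly the 3 values {2, 8, 9}; by pigeonhole those values go to them, so strike 2, 8, 9 from x2.
No further eliminations apply; x1 can still be any of 2, 8, 9.

2, 8, 9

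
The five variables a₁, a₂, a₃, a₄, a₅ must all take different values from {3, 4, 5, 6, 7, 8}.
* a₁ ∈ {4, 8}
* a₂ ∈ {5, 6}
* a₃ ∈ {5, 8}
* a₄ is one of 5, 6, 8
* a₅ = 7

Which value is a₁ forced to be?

4

a₅ has just one choice, so a₅ = 7.
Among the 4 still-open variables, 4 fits only a₁ (and all 4 values in {4, 5, 6, 8} must be used), so a₁ = 4.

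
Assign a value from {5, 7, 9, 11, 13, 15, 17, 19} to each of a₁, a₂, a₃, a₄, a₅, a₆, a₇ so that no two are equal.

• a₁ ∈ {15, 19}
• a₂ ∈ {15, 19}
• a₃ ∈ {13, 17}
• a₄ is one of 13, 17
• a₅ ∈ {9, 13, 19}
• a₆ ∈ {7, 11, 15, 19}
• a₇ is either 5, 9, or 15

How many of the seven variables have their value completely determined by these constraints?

The 2 variables a₁ and a₂ are confined to {15, 19}, which locks those values in; drop them from a₅, a₆, a₇.
The 2 variables a₃ and a₄ are confined to {13, 17}, which locks those values in; drop them from a₅.
a₅ has just one choice, so a₅ = 9. Remove 9 from a₇.
a₇ has just one choice, so a₇ = 5.
Determined: a₅=9, a₇=5. The other variables each still have more than one consistent value. That makes 2.

2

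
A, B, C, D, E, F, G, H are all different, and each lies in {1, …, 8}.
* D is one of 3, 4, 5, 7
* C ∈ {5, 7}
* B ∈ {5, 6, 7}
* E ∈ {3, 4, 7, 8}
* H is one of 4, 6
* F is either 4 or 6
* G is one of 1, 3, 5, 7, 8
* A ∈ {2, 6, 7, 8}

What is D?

The 8 variables draw from only 8 values {1, 2, 3, 4, 5, 6, 7, 8}, so each is used; only G can be 1, hence G = 1.
The 7 still-open variables together cover exactly {2, 3, 4, 5, 6, 7, 8} — 7 values for 7 variables — and 2 appears only in A's list, so A = 2.
The 6 still-open variables together cover exactly {3, 4, 5, 6, 7, 8} — 6 values for 6 variables — and 8 appears only in E's list, so E = 8.
The 5 still-open variables together cover exactly {3, 4, 5, 6, 7} — 5 values for 5 variables — and 3 appears only in D's list, so D = 3.

3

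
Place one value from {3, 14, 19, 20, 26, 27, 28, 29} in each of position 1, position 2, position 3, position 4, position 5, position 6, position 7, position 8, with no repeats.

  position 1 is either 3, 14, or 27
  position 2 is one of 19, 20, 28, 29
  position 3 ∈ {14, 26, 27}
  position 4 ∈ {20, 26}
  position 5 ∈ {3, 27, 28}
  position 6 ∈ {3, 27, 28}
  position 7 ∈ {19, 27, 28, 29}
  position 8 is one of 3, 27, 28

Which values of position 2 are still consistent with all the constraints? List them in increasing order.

position 5, position 6, position 8 share exactly the 3 values {3, 27, 28}; by pigeonhole those values go to them, so strike 3, 27, 28 from position 1, position 2, position 3, position 7.
position 1 has just one choice, so position 1 = 14. Strike 14 from position 3.
position 3 has just one choice, so position 3 = 26. Strike 26 from position 4.
position 4's domain is down to {20}, so position 4 = 20. Eliminate 20 elsewhere: position 2.
No further eliminations apply; position 2 can still be any of 19, 29.

19, 29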